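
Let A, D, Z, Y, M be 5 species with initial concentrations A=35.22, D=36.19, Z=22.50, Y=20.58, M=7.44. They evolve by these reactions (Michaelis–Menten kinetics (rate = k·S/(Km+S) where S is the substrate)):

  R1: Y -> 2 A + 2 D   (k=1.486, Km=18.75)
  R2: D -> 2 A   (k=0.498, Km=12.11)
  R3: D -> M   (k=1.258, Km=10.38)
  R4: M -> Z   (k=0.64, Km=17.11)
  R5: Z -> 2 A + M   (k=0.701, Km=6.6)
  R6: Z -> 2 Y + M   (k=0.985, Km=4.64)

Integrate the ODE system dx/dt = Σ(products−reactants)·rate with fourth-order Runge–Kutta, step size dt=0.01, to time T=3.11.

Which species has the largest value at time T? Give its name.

Dominant species at T: A

RK4 with dt=0.01: 311 steps to T=3.11. Trajectory (selected grid times):
t=0.00: A=35.22 D=36.19 Z=22.50 Y=20.58 M=7.44
t=0.35: A=36.41 D=36.26 Z=22.10 Y=20.88 M=8.19
t=0.69: A=37.56 D=36.34 Z=21.71 Y=21.16 M=8.91
t=1.04: A=38.75 D=36.42 Z=21.32 Y=21.45 M=9.64
t=1.38: A=39.91 D=36.50 Z=20.94 Y=21.73 M=10.35
t=1.73: A=41.10 D=36.58 Z=20.56 Y=22.02 M=11.07
t=2.07: A=42.26 D=36.67 Z=20.19 Y=22.29 M=11.77
t=2.42: A=43.46 D=36.76 Z=19.82 Y=22.56 M=12.49
t=2.76: A=44.63 D=36.86 Z=19.47 Y=22.83 M=13.18
t=3.11: A=45.83 D=36.95 Z=19.10 Y=23.10 M=13.88
At T=3.11: A=45.83 D=36.95 Z=19.10 Y=23.10 M=13.88; the largest is A.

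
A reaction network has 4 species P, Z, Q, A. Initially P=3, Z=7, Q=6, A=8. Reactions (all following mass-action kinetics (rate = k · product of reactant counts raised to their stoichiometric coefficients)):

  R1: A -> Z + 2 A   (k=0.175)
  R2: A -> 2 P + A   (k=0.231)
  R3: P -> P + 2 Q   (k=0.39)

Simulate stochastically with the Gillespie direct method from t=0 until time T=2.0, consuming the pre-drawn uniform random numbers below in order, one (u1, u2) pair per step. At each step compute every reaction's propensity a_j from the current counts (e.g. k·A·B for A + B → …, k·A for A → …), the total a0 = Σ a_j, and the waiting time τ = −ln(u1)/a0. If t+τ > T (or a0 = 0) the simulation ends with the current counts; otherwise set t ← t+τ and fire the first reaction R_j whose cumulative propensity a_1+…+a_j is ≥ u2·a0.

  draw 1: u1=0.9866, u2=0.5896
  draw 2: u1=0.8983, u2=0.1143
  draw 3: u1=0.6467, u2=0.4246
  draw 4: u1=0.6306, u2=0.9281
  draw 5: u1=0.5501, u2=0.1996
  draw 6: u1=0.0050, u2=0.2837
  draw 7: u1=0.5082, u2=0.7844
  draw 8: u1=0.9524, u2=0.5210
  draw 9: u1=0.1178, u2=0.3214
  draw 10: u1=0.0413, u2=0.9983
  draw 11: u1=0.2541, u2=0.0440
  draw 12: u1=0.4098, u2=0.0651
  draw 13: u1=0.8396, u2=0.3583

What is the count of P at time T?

P at T = 13

t=0.000: P=3 Z=7 Q=6 A=8
Draw 1: a1=1.400, a2=1.848, a3=1.170, a0=4.418; τ=−ln(0.9866)/4.418=0.003 → t=0.003; u2·a0=0.5896·4.418=2.605; a1=1.400 < 2.605 ≤ a1+a2=3.248 → R2 fires; P=5 Z=7 Q=6 A=8
Draw 2: a1=1.400, a2=1.848, a3=1.950, a0=5.198; τ=−ln(0.8983)/5.198=0.021 → t=0.024; u2·a0=0.1143·5.198=0.594 ≤ a1=1.400 → R1 fires; P=5 Z=8 Q=6 A=9
Draw 3: a1=1.575, a2=2.079, a3=1.950, a0=5.604; τ=−ln(0.6467)/5.604=0.078 → t=0.101; u2·a0=0.4246·5.604=2.379; a1=1.575 < 2.379 ≤ a1+a2=3.654 → R2 fires; P=7 Z=8 Q=6 A=9
Draw 4: a1=1.575, a2=2.079, a3=2.730, a0=6.384; τ=−ln(0.6306)/6.384=0.072 → t=0.174; u2·a0=0.9281·6.384=5.925; a1+a2=3.654 < 5.925 ≤ a1+…+a3=6.384 → R3 fires; P=7 Z=8 Q=8 A=9
Draw 5: a1=1.575, a2=2.079, a3=2.730, a0=6.384; τ=−ln(0.5501)/6.384=0.094 → t=0.267; u2·a0=0.1996·6.384=1.274 ≤ a1=1.575 → R1 fires; P=7 Z=9 Q=8 A=10
Draw 6: a1=1.750, a2=2.310, a3=2.730, a0=6.790; τ=−ln(0.0050)/6.790=0.780 → t=1.048; u2·a0=0.2837·6.790=1.926; a1=1.750 < 1.926 ≤ a1+a2=4.060 → R2 fires; P=9 Z=9 Q=8 A=10
Draw 7: a1=1.750, a2=2.310, a3=3.510, a0=7.570; τ=−ln(0.5082)/7.570=0.089 → t=1.137; u2·a0=0.7844·7.570=5.938; a1+a2=4.060 < 5.938 ≤ a1+…+a3=7.570 → R3 fires; P=9 Z=9 Q=10 A=10
Draw 8: a1=1.750, a2=2.310, a3=3.510, a0=7.570; τ=−ln(0.9524)/7.570=0.006 → t=1.143; u2·a0=0.5210·7.570=3.944; a1=1.750 < 3.944 ≤ a1+a2=4.060 → R2 fires; P=11 Z=9 Q=10 A=10
Draw 9: a1=1.750, a2=2.310, a3=4.290, a0=8.350; τ=−ln(0.1178)/8.350=0.256 → t=1.400; u2·a0=0.3214·8.350=2.684; a1=1.750 < 2.684 ≤ a1+a2=4.060 → R2 fires; P=13 Z=9 Q=10 A=10
Draw 10: a1=1.750, a2=2.310, a3=5.070, a0=9.130; τ=−ln(0.0413)/9.130=0.349 → t=1.749; u2·a0=0.9983·9.130=9.114; a1+a2=4.060 < 9.114 ≤ a1+…+a3=9.130 → R3 fires; P=13 Z=9 Q=12 A=10
Draw 11: a1=1.750, a2=2.310, a3=5.070, a0=9.130; τ=−ln(0.2541)/9.130=0.150 → t=1.899; u2·a0=0.0440·9.130=0.402 ≤ a1=1.750 → R1 fires; P=13 Z=10 Q=12 A=11
Draw 12: a1=1.925, a2=2.541, a3=5.070, a0=9.536; τ=−ln(0.4098)/9.536=0.094 → t=1.992; u2·a0=0.0651·9.536=0.621 ≤ a1=1.925 → R1 fires; P=13 Z=11 Q=12 A=12
Draw 13: a1=2.100, a2=2.772, a3=5.070, a0=9.942; τ=−ln(0.8396)/9.942=0.018 → t=2.010 > T=2.0: stop.
Read off P at T=2.0: 13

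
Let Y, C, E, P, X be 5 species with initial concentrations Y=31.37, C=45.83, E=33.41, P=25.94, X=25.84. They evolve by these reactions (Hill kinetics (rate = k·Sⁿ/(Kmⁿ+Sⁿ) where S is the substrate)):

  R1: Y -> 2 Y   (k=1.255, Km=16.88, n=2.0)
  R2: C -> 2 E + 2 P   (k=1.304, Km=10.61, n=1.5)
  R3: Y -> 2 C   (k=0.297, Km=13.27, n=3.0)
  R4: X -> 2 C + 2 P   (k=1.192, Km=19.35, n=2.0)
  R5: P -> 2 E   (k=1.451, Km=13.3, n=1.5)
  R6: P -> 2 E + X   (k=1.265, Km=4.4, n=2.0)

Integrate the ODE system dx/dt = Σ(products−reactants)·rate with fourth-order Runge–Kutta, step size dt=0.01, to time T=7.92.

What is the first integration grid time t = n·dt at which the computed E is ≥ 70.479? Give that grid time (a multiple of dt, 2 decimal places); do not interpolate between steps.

RK4 with dt=0.01: 792 steps to T=7.92. Trajectory (selected grid times):
t=0.00: Y=31.37 C=45.83 E=33.41 P=25.94 X=25.84
t=0.88: Y=31.99 C=46.63 E=39.53 P=27.33 X=26.25
t=1.76: Y=32.61 C=47.45 E=45.70 P=28.72 X=26.65
t=2.64: Y=33.24 C=48.29 E=51.92 P=30.11 X=27.05
t=3.52: Y=33.87 C=49.13 E=58.17 P=31.51 X=27.44
t=4.40: Y=34.52 C=49.99 E=64.46 P=32.90 X=27.83
t=5.23: Y=35.13 C=50.81 E=70.43 P=34.22 X=28.19
t=5.24: Y=35.13 C=50.82 E=70.50 P=34.23 X=28.20
t=5.28: Y=35.16 C=50.86 E=70.79 P=34.30 X=28.22
t=6.16: Y=35.81 C=51.74 E=77.15 P=35.70 X=28.60
t=7.04: Y=36.47 C=52.63 E=83.54 P=37.10 X=28.97
t=7.92: Y=37.13 C=53.53 E=89.95 P=38.51 X=29.34
E(5.23)=70.429 < 70.479 but E(5.24)=70.501 ≥ 70.479, so the first grid time is t=5.24.

Threshold first reached at t = 5.24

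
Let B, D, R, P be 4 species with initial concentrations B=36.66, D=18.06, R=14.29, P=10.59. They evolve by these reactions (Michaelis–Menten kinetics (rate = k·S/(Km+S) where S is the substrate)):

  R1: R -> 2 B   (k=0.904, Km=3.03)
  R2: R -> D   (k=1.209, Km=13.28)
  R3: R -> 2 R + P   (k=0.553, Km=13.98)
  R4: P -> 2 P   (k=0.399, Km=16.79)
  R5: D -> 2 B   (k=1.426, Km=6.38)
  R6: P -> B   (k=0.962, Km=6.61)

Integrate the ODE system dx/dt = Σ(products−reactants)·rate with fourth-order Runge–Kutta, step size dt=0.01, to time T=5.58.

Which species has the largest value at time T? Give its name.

RK4 with dt=0.01: 558 steps to T=5.58. Trajectory (selected grid times):
t=0.00: B=36.66 D=18.06 R=14.29 P=10.59
t=0.62: B=39.25 D=17.79 R=13.62 P=10.49
t=1.24: B=41.83 D=17.52 R=12.95 P=10.39
t=1.86: B=44.39 D=17.24 R=12.30 P=10.28
t=2.48: B=46.93 D=16.95 R=11.65 P=10.17
t=3.10: B=49.46 D=16.65 R=11.02 P=10.06
t=3.72: B=51.97 D=16.35 R=10.40 P=9.94
t=4.34: B=54.46 D=16.04 R=9.79 P=9.82
t=4.96: B=56.92 D=15.72 R=9.19 P=9.69
t=5.58: B=59.37 D=15.39 R=8.60 P=9.56
At T=5.58: B=59.37 D=15.39 R=8.60 P=9.56; the largest is B.

Dominant species at T: B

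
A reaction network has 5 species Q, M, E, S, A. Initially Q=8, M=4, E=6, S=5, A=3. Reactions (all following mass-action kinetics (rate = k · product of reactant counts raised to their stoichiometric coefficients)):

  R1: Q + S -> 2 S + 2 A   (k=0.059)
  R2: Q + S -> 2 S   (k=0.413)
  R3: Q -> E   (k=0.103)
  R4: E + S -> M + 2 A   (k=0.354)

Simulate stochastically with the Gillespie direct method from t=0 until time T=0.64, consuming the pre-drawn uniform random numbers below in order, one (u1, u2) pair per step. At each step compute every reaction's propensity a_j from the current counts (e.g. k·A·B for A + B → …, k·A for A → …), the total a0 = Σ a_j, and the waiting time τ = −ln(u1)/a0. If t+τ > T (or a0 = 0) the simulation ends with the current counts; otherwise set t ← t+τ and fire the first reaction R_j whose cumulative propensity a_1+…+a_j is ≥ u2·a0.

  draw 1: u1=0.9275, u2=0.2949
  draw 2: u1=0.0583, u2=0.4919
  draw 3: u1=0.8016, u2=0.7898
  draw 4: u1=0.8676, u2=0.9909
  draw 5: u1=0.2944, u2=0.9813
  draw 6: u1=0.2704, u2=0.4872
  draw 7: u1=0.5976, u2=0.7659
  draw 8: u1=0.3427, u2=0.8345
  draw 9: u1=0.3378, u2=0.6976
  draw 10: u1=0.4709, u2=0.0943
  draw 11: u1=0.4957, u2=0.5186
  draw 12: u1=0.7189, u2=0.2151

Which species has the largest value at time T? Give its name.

Dominant species at T: A

t=0.000: Q=8 M=4 E=6 S=5 A=3
Draw 1: a1=2.360, a2=16.520, a3=0.824, a4=10.620, a0=30.324; τ=−ln(0.9275)/30.324=0.002 → t=0.002; u2·a0=0.2949·30.324=8.943; a1=2.360 < 8.943 ≤ a1+a2=18.880 → R2 fires; Q=7 M=4 E=6 S=6 A=3
Draw 2: a1=2.478, a2=17.346, a3=0.721, a4=12.744, a0=33.289; τ=−ln(0.0583)/33.289=0.085 → t=0.088; u2·a0=0.4919·33.289=16.375; a1=2.478 < 16.375 ≤ a1+a2=19.824 → R2 fires; Q=6 M=4 E=6 S=7 A=3
Draw 3: a1=2.478, a2=17.346, a3=0.618, a4=14.868, a0=35.310; τ=−ln(0.8016)/35.310=0.006 → t=0.094; u2·a0=0.7898·35.310=27.888; a1+…+a3=20.442 < 27.888 ≤ a1+…+a4=35.310 → R4 fires; Q=6 M=5 E=5 S=6 A=5
Draw 4: a1=2.124, a2=14.868, a3=0.618, a4=10.620, a0=28.230; τ=−ln(0.8676)/28.230=0.005 → t=0.099; u2·a0=0.9909·28.230=27.973; a1+…+a3=17.610 < 27.973 ≤ a1+…+a4=28.230 → R4 fires; Q=6 M=6 E=4 S=5 A=7
Draw 5: a1=1.770, a2=12.390, a3=0.618, a4=7.080, a0=21.858; τ=−ln(0.2944)/21.858=0.056 → t=0.155; u2·a0=0.9813·21.858=21.449; a1+…+a3=14.778 < 21.449 ≤ a1+…+a4=21.858 → R4 fires; Q=6 M=7 E=3 S=4 A=9
Draw 6: a1=1.416, a2=9.912, a3=0.618, a4=4.248, a0=16.194; τ=−ln(0.2704)/16.194=0.081 → t=0.236; u2·a0=0.4872·16.194=7.890; a1=1.416 < 7.890 ≤ a1+a2=11.328 → R2 fires; Q=5 M=7 E=3 S=5 A=9
Draw 7: a1=1.475, a2=10.325, a3=0.515, a4=5.310, a0=17.625; τ=−ln(0.5976)/17.625=0.029 → t=0.265; u2·a0=0.7659·17.625=13.499; a1+…+a3=12.315 < 13.499 ≤ a1+…+a4=17.625 → R4 fires; Q=5 M=8 E=2 S=4 A=11
Draw 8: a1=1.180, a2=8.260, a3=0.515, a4=2.832, a0=12.787; τ=−ln(0.3427)/12.787=0.084 → t=0.349; u2·a0=0.8345·12.787=10.671; a1+…+a3=9.955 < 10.671 ≤ a1+…+a4=12.787 → R4 fires; Q=5 M=9 E=1 S=3 A=13
Draw 9: a1=0.885, a2=6.195, a3=0.515, a4=1.062, a0=8.657; τ=−ln(0.3378)/8.657=0.125 → t=0.474; u2·a0=0.6976·8.657=6.039; a1=0.885 < 6.039 ≤ a1+a2=7.080 → R2 fires; Q=4 M=9 E=1 S=4 A=13
Draw 10: a1=0.944, a2=6.608, a3=0.412, a4=1.416, a0=9.380; τ=−ln(0.4709)/9.380=0.080 → t=0.554; u2·a0=0.0943·9.380=0.885 ≤ a1=0.944 → R1 fires; Q=3 M=9 E=1 S=5 A=15
Draw 11: a1=0.885, a2=6.195, a3=0.309, a4=1.770, a0=9.159; τ=−ln(0.4957)/9.159=0.077 → t=0.631; u2·a0=0.5186·9.159=4.750; a1=0.885 < 4.750 ≤ a1+a2=7.080 → R2 fires; Q=2 M=9 E=1 S=6 A=15
Draw 12: a1=0.708, a2=4.956, a3=0.206, a4=2.124, a0=7.994; τ=−ln(0.7189)/7.994=0.041 → t=0.672 > T=0.64: stop.
At T=0.64: Q=2 M=9 E=1 S=6 A=15; the largest is A.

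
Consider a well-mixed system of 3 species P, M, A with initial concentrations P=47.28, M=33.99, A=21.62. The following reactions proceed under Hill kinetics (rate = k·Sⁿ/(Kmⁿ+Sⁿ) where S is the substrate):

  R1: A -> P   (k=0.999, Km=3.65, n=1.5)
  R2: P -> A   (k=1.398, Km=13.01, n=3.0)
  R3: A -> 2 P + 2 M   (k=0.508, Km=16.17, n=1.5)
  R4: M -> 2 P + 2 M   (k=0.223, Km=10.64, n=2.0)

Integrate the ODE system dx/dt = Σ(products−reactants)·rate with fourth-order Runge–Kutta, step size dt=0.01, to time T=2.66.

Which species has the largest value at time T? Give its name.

Dominant species at T: P

RK4 with dt=0.01: 266 steps to T=2.66. Trajectory (selected grid times):
t=0.00: P=47.28 M=33.99 A=21.62
t=0.30: P=47.46 M=34.24 A=21.66
t=0.59: P=47.63 M=34.47 A=21.69
t=0.89: P=47.80 M=34.72 A=21.73
t=1.18: P=47.98 M=34.96 A=21.77
t=1.48: P=48.15 M=35.21 A=21.81
t=1.77: P=48.33 M=35.45 A=21.84
t=2.07: P=48.50 M=35.69 A=21.88
t=2.36: P=48.68 M=35.93 A=21.92
t=2.66: P=48.86 M=36.18 A=21.96
At T=2.66: P=48.86 M=36.18 A=21.96; the largest is P.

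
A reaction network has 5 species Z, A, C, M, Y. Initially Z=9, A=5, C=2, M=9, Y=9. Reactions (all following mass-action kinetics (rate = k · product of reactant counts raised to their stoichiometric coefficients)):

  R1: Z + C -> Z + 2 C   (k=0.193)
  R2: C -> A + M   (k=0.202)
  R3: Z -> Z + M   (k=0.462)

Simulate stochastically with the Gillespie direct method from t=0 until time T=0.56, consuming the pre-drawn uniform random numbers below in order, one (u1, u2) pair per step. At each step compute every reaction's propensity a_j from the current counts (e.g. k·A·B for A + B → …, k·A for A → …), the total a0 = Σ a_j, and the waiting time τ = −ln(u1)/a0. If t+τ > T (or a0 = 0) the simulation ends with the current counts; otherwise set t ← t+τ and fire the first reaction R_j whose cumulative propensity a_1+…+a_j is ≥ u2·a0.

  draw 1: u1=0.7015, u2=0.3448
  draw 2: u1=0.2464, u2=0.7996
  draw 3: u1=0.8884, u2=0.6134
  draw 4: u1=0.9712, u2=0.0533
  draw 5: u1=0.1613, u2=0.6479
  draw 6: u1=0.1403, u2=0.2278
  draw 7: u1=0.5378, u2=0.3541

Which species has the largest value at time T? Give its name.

t=0.000: Z=9 A=5 C=2 M=9 Y=9
Draw 1: a1=3.474, a2=0.404, a3=4.158, a0=8.036; τ=−ln(0.7015)/8.036=0.044 → t=0.044; u2·a0=0.3448·8.036=2.771 ≤ a1=3.474 → R1 fires; Z=9 A=5 C=3 M=9 Y=9
Draw 2: a1=5.211, a2=0.606, a3=4.158, a0=9.975; τ=−ln(0.2464)/9.975=0.140 → t=0.185; u2·a0=0.7996·9.975=7.976; a1+a2=5.817 < 7.976 ≤ a1+…+a3=9.975 → R3 fires; Z=9 A=5 C=3 M=10 Y=9
Draw 3: a1=5.211, a2=0.606, a3=4.158, a0=9.975; τ=−ln(0.8884)/9.975=0.012 → t=0.196; u2·a0=0.6134·9.975=6.119; a1+a2=5.817 < 6.119 ≤ a1+…+a3=9.975 → R3 fires; Z=9 A=5 C=3 M=11 Y=9
Draw 4: a1=5.211, a2=0.606, a3=4.158, a0=9.975; τ=−ln(0.9712)/9.975=0.003 → t=0.199; u2·a0=0.0533·9.975=0.532 ≤ a1=5.211 → R1 fires; Z=9 A=5 C=4 M=11 Y=9
Draw 5: a1=6.948, a2=0.808, a3=4.158, a0=11.914; τ=−ln(0.1613)/11.914=0.153 → t=0.352; u2·a0=0.6479·11.914=7.719; a1=6.948 < 7.719 ≤ a1+a2=7.756 → R2 fires; Z=9 A=6 C=3 M=12 Y=9
Draw 6: a1=5.211, a2=0.606, a3=4.158, a0=9.975; τ=−ln(0.1403)/9.975=0.197 → t=0.549; u2·a0=0.2278·9.975=2.272 ≤ a1=5.211 → R1 fires; Z=9 A=6 C=4 M=12 Y=9
Draw 7: a1=6.948, a2=0.808, a3=4.158, a0=11.914; τ=−ln(0.5378)/11.914=0.052 → t=0.601 > T=0.56: stop.
At T=0.56: Z=9 A=6 C=4 M=12 Y=9; the largest is M.

Dominant species at T: M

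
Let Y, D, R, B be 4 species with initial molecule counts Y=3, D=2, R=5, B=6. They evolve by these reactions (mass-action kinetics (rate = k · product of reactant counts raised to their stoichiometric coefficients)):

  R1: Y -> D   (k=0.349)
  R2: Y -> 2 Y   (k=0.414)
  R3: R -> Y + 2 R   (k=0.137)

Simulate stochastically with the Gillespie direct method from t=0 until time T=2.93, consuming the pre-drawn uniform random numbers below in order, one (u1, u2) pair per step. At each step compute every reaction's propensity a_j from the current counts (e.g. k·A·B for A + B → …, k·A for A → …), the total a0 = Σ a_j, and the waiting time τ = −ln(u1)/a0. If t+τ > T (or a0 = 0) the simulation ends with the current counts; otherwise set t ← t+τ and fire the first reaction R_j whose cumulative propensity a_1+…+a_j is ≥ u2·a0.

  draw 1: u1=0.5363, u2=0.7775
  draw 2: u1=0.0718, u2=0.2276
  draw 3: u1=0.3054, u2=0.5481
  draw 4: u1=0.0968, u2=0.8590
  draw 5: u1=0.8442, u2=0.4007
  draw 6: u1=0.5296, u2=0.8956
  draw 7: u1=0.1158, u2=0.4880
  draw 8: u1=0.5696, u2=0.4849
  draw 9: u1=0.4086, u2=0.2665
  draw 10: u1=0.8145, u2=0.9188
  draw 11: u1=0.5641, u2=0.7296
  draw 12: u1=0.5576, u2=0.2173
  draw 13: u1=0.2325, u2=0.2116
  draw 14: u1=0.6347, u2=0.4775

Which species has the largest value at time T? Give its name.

Dominant species at T: R

t=0.000: Y=3 D=2 R=5 B=6
Draw 1: a1=1.047, a2=1.242, a3=0.685, a0=2.974; τ=−ln(0.5363)/2.974=0.210 → t=0.210; u2·a0=0.7775·2.974=2.312; a1+a2=2.289 < 2.312 ≤ a1+…+a3=2.974 → R3 fires; Y=4 D=2 R=6 B=6
Draw 2: a1=1.396, a2=1.656, a3=0.822, a0=3.874; τ=−ln(0.0718)/3.874=0.680 → t=0.889; u2·a0=0.2276·3.874=0.882 ≤ a1=1.396 → R1 fires; Y=3 D=3 R=6 B=6
Draw 3: a1=1.047, a2=1.242, a3=0.822, a0=3.111; τ=−ln(0.3054)/3.111=0.381 → t=1.271; u2·a0=0.5481·3.111=1.705; a1=1.047 < 1.705 ≤ a1+a2=2.289 → R2 fires; Y=4 D=3 R=6 B=6
Draw 4: a1=1.396, a2=1.656, a3=0.822, a0=3.874; τ=−ln(0.0968)/3.874=0.603 → t=1.873; u2·a0=0.8590·3.874=3.328; a1+a2=3.052 < 3.328 ≤ a1+…+a3=3.874 → R3 fires; Y=5 D=3 R=7 B=6
Draw 5: a1=1.745, a2=2.070, a3=0.959, a0=4.774; τ=−ln(0.8442)/4.774=0.035 → t=1.909; u2·a0=0.4007·4.774=1.913; a1=1.745 < 1.913 ≤ a1+a2=3.815 → R2 fires; Y=6 D=3 R=7 B=6
Draw 6: a1=2.094, a2=2.484, a3=0.959, a0=5.537; τ=−ln(0.5296)/5.537=0.115 → t=2.024; u2·a0=0.8956·5.537=4.959; a1+a2=4.578 < 4.959 ≤ a1+…+a3=5.537 → R3 fires; Y=7 D=3 R=8 B=6
Draw 7: a1=2.443, a2=2.898, a3=1.096, a0=6.437; τ=−ln(0.1158)/6.437=0.335 → t=2.359; u2·a0=0.4880·6.437=3.141; a1=2.443 < 3.141 ≤ a1+a2=5.341 → R2 fires; Y=8 D=3 R=8 B=6
Draw 8: a1=2.792, a2=3.312, a3=1.096, a0=7.200; τ=−ln(0.5696)/7.200=0.078 → t=2.437; u2·a0=0.4849·7.200=3.491; a1=2.792 < 3.491 ≤ a1+a2=6.104 → R2 fires; Y=9 D=3 R=8 B=6
Draw 9: a1=3.141, a2=3.726, a3=1.096, a0=7.963; τ=−ln(0.4086)/7.963=0.112 → t=2.549; u2·a0=0.2665·7.963=2.122 ≤ a1=3.141 → R1 fires; Y=8 D=4 R=8 B=6
Draw 10: a1=2.792, a2=3.312, a3=1.096, a0=7.200; τ=−ln(0.8145)/7.200=0.028 → t=2.578; u2·a0=0.9188·7.200=6.615; a1+a2=6.104 < 6.615 ≤ a1+…+a3=7.200 → R3 fires; Y=9 D=4 R=9 B=6
Draw 11: a1=3.141, a2=3.726, a3=1.233, a0=8.100; τ=−ln(0.5641)/8.100=0.071 → t=2.648; u2·a0=0.7296·8.100=5.910; a1=3.141 < 5.910 ≤ a1+a2=6.867 → R2 fires; Y=10 D=4 R=9 B=6
Draw 12: a1=3.490, a2=4.140, a3=1.233, a0=8.863; τ=−ln(0.5576)/8.863=0.066 → t=2.714; u2·a0=0.2173·8.863=1.926 ≤ a1=3.490 → R1 fires; Y=9 D=5 R=9 B=6
Draw 13: a1=3.141, a2=3.726, a3=1.233, a0=8.100; τ=−ln(0.2325)/8.100=0.180 → t=2.894; u2·a0=0.2116·8.100=1.714 ≤ a1=3.141 → R1 fires; Y=8 D=6 R=9 B=6
Draw 14: a1=2.792, a2=3.312, a3=1.233, a0=7.337; τ=−ln(0.6347)/7.337=0.062 → t=2.956 > T=2.93: stop.
At T=2.93: Y=8 D=6 R=9 B=6; the largest is R.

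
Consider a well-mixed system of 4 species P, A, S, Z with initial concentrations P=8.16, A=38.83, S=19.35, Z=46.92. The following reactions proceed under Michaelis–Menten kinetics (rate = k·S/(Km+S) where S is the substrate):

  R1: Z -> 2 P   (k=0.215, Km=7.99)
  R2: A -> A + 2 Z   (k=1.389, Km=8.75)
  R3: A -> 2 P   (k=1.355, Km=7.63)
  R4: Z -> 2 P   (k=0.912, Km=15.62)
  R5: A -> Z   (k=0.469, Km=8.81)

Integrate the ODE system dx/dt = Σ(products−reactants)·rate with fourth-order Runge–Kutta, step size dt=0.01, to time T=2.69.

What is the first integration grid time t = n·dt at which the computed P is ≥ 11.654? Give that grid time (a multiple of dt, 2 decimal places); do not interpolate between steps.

Threshold first reached at t = 0.88

RK4 with dt=0.01: 269 steps to T=2.69. Trajectory (selected grid times):
t=0.00: P=8.16 A=38.83 S=19.35 Z=46.92
t=0.30: P=9.36 A=38.38 S=19.35 Z=47.45
t=0.60: P=10.56 A=37.92 S=19.35 Z=47.98
t=0.87: P=11.64 A=37.52 S=19.35 Z=48.46
t=0.88: P=11.68 A=37.50 S=19.35 Z=48.48
t=0.90: P=11.76 A=37.47 S=19.35 Z=48.51
t=1.20: P=12.96 A=37.02 S=19.35 Z=49.04
t=1.49: P=14.12 A=36.58 S=19.35 Z=49.54
t=1.79: P=15.32 A=36.14 S=19.35 Z=50.07
t=2.09: P=16.52 A=35.69 S=19.35 Z=50.58
t=2.39: P=17.72 A=35.24 S=19.35 Z=51.10
t=2.69: P=18.92 A=34.79 S=19.35 Z=51.61
P(0.87)=11.641 < 11.654 but P(0.88)=11.681 ≥ 11.654, so the first grid time is t=0.88.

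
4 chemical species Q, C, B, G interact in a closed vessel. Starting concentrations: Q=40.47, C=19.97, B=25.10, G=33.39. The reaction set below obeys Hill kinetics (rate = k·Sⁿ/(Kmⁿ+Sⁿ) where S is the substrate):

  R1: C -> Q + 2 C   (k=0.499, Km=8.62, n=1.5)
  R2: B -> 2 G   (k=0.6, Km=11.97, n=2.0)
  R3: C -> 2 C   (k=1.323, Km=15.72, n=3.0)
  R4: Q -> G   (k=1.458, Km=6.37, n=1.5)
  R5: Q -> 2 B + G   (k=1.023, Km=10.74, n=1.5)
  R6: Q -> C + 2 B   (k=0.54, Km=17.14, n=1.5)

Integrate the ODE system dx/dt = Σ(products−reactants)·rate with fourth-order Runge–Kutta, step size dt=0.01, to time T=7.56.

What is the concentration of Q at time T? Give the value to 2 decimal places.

Q at T = 24.19

RK4 with dt=0.01: 756 steps to T=7.56. Trajectory (selected grid times):
t=0.00: Q=40.47 C=19.97 B=25.10 G=33.39
t=0.84: Q=38.54 C=21.43 B=26.89 G=36.12
t=1.68: Q=36.64 C=22.93 B=28.65 G=38.86
t=2.52: Q=34.77 C=24.47 B=30.38 G=41.61
t=3.36: Q=32.93 C=26.05 B=32.06 G=44.35
t=4.20: Q=31.11 C=27.66 B=33.71 G=47.08
t=5.04: Q=29.33 C=29.28 B=35.31 G=49.81
t=5.88: Q=27.58 C=30.93 B=36.87 G=52.52
t=6.72: Q=25.86 C=32.59 B=38.38 G=55.22
t=7.56: Q=24.19 C=34.25 B=39.84 G=57.89
Read off Q at T=7.56: 24.19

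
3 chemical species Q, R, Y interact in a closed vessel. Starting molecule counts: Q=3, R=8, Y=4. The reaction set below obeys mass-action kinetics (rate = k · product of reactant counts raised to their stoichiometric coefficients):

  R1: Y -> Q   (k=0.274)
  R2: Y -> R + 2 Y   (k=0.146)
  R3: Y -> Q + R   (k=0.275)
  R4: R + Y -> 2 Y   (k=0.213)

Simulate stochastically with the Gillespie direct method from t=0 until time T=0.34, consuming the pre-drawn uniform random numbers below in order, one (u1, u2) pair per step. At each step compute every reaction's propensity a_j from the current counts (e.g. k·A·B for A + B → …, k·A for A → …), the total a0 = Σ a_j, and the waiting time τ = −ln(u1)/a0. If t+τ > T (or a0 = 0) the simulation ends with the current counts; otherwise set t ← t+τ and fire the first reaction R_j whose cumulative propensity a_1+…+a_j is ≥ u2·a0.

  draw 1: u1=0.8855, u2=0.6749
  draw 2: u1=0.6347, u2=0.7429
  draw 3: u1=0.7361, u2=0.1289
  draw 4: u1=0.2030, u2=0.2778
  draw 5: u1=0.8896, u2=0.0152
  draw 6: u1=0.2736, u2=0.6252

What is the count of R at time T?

R at T = 7

t=0.000: Q=3 R=8 Y=4
Draw 1: a1=1.096, a2=0.584, a3=1.100, a4=6.816, a0=9.596; τ=−ln(0.8855)/9.596=0.013 → t=0.013; u2·a0=0.6749·9.596=6.476; a1+…+a3=2.780 < 6.476 ≤ a1+…+a4=9.596 → R4 fires; Q=3 R=7 Y=5
Draw 2: a1=1.370, a2=0.730, a3=1.375, a4=7.455, a0=10.930; τ=−ln(0.6347)/10.930=0.042 → t=0.054; u2·a0=0.7429·10.930=8.120; a1+…+a3=3.475 < 8.120 ≤ a1+…+a4=10.930 → R4 fires; Q=3 R=6 Y=6
Draw 3: a1=1.644, a2=0.876, a3=1.650, a4=7.668, a0=11.838; τ=−ln(0.7361)/11.838=0.026 → t=0.080; u2·a0=0.1289·11.838=1.526 ≤ a1=1.644 → R1 fires; Q=4 R=6 Y=5
Draw 4: a1=1.370, a2=0.730, a3=1.375, a4=6.390, a0=9.865; τ=−ln(0.2030)/9.865=0.162 → t=0.242; u2·a0=0.2778·9.865=2.740; a1+a2=2.100 < 2.740 ≤ a1+…+a3=3.475 → R3 fires; Q=5 R=7 Y=4
Draw 5: a1=1.096, a2=0.584, a3=1.100, a4=5.964, a0=8.744; τ=−ln(0.8896)/8.744=0.013 → t=0.255; u2·a0=0.0152·8.744=0.133 ≤ a1=1.096 → R1 fires; Q=6 R=7 Y=3
Draw 6: a1=0.822, a2=0.438, a3=0.825, a4=4.473, a0=6.558; τ=−ln(0.2736)/6.558=0.198 → t=0.453 > T=0.34: stop.
Read off R at T=0.34: 7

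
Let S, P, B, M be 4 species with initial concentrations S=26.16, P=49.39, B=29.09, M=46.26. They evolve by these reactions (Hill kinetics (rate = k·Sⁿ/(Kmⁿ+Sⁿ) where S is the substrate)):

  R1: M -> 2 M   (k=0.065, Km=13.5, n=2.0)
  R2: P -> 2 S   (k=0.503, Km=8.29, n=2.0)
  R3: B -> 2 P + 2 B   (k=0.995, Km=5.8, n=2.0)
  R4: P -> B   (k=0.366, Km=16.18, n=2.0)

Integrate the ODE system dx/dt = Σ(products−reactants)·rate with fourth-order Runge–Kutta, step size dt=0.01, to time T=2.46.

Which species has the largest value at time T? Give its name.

Dominant species at T: P

RK4 with dt=0.01: 246 steps to T=2.46. Trajectory (selected grid times):
t=0.00: S=26.16 P=49.39 B=29.09 M=46.26
t=0.27: S=26.42 P=49.69 B=29.44 M=46.28
t=0.55: S=26.70 P=49.99 B=29.80 M=46.29
t=0.82: S=26.96 P=50.29 B=30.15 M=46.31
t=1.09: S=27.23 P=50.59 B=30.50 M=46.33
t=1.37: S=27.50 P=50.89 B=30.86 M=46.34
t=1.64: S=27.77 P=51.19 B=31.21 M=46.36
t=1.91: S=28.03 P=51.49 B=31.56 M=46.37
t=2.19: S=28.31 P=51.80 B=31.92 M=46.39
t=2.46: S=28.57 P=52.09 B=32.27 M=46.41
At T=2.46: S=28.57 P=52.09 B=32.27 M=46.41; the largest is P.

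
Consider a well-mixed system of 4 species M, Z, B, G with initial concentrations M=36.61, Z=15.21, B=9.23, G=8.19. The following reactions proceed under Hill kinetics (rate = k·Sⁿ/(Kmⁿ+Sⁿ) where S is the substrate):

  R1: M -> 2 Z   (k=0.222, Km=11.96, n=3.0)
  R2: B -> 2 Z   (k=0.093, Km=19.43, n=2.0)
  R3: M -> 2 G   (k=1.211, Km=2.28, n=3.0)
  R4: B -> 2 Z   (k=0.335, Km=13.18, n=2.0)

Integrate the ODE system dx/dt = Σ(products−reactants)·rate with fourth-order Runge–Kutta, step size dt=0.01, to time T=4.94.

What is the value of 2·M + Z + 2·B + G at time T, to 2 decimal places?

Value at T = 115.08

Check how each reaction changes W = 2·M + Z + 2·B + G (weight of products minus weight of reactants):
R1: M -> 2 Z: (1·2) − (2·1) = 2 − 2 = 0
R2: B -> 2 Z: (1·2) − (2·1) = 2 − 2 = 0
R3: M -> 2 G: (1·2) − (2·1) = 2 − 2 = 0
R4: B -> 2 Z: (1·2) − (2·1) = 2 − 2 = 0
Every reaction leaves W unchanged, so W is conserved and no simulation is needed: W(T) = W(0) = 2·36.61 + 15.21 + 2·9.23 + 8.19 = 115.08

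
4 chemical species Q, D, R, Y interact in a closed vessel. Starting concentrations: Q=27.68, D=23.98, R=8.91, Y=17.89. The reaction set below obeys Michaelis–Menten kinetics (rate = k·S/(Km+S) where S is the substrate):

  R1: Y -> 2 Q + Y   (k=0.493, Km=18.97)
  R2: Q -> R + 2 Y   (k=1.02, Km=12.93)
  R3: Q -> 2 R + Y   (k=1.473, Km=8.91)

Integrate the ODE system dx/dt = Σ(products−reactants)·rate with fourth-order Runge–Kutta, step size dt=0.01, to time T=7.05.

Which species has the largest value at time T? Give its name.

Dominant species at T: Y

RK4 with dt=0.01: 705 steps to T=7.05. Trajectory (selected grid times):
t=0.00: Q=27.68 D=23.98 R=8.91 Y=17.89
t=0.78: Q=26.66 D=23.98 R=11.18 Y=19.83
t=1.57: Q=25.66 D=23.98 R=13.45 Y=21.78
t=2.35: Q=24.70 D=23.98 R=15.68 Y=23.68
t=3.13: Q=23.78 D=23.98 R=17.88 Y=25.56
t=3.92: Q=22.87 D=23.98 R=20.08 Y=27.44
t=4.70: Q=22.01 D=23.98 R=22.23 Y=29.27
t=5.48: Q=21.17 D=23.98 R=24.35 Y=31.08
t=6.27: Q=20.35 D=23.98 R=26.48 Y=32.88
t=7.05: Q=19.56 D=23.98 R=28.55 Y=34.64
At T=7.05: Q=19.56 D=23.98 R=28.55 Y=34.64; the largest is Y.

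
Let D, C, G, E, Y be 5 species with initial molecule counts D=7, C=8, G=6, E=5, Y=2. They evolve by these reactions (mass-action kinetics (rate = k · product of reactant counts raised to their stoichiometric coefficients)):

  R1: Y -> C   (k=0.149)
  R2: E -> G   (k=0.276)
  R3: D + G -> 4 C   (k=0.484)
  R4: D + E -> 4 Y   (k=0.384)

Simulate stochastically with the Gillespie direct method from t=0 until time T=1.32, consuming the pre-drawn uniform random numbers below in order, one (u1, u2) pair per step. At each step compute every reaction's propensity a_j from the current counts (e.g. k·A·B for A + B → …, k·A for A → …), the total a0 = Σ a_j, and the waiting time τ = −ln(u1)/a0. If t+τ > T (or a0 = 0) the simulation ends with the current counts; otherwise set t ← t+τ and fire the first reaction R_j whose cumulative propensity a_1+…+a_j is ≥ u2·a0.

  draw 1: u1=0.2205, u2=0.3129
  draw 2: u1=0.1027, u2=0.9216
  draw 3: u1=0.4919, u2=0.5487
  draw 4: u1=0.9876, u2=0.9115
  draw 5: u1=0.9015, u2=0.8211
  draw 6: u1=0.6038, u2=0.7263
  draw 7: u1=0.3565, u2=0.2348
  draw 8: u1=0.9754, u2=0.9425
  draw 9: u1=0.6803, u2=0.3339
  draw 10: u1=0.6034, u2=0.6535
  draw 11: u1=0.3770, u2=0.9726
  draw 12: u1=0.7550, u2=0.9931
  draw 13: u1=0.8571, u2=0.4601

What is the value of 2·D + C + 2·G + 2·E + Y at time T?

Check how each reaction changes W = 2·D + C + 2·G + 2·E + Y (weight of products minus weight of reactants):
R1: Y -> C: (1·1) − (1·1) = 1 − 1 = 0
R2: E -> G: (2·1) − (2·1) = 2 − 2 = 0
R3: D + G -> 4 C: (1·4) − (2·1 + 2·1) = 4 − 4 = 0
R4: D + E -> 4 Y: (1·4) − (2·1 + 2·1) = 4 − 4 = 0
Every reaction leaves W unchanged, so W is conserved and no simulation is needed: W(T) = W(0) = 2·7 + 8 + 2·6 + 2·5 + 2 = 46

Value at T = 46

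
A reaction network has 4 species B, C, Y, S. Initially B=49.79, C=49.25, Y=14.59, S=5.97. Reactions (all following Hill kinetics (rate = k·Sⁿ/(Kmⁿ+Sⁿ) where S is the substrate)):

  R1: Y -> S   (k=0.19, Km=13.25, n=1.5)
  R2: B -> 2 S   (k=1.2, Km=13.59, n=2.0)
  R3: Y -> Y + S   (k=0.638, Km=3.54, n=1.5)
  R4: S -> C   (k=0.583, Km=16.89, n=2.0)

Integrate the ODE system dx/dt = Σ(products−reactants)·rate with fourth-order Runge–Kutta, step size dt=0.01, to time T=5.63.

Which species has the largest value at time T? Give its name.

RK4 with dt=0.01: 563 steps to T=5.63. Trajectory (selected grid times):
t=0.00: B=49.79 C=49.25 Y=14.59 S=5.97
t=0.63: B=49.09 C=49.30 Y=14.53 S=7.75
t=1.25: B=48.40 C=49.38 Y=14.46 S=9.47
t=1.88: B=47.70 C=49.48 Y=14.40 S=11.19
t=2.50: B=47.01 C=49.60 Y=14.34 S=12.86
t=3.13: B=46.31 C=49.74 Y=14.27 S=14.53
t=3.75: B=45.63 C=49.91 Y=14.21 S=16.15
t=4.38: B=44.93 C=50.09 Y=14.15 S=17.77
t=5.00: B=44.25 C=50.29 Y=14.09 S=19.35
t=5.63: B=43.56 C=50.50 Y=14.02 S=20.93
At T=5.63: B=43.56 C=50.50 Y=14.02 S=20.93; the largest is C.

Dominant species at T: C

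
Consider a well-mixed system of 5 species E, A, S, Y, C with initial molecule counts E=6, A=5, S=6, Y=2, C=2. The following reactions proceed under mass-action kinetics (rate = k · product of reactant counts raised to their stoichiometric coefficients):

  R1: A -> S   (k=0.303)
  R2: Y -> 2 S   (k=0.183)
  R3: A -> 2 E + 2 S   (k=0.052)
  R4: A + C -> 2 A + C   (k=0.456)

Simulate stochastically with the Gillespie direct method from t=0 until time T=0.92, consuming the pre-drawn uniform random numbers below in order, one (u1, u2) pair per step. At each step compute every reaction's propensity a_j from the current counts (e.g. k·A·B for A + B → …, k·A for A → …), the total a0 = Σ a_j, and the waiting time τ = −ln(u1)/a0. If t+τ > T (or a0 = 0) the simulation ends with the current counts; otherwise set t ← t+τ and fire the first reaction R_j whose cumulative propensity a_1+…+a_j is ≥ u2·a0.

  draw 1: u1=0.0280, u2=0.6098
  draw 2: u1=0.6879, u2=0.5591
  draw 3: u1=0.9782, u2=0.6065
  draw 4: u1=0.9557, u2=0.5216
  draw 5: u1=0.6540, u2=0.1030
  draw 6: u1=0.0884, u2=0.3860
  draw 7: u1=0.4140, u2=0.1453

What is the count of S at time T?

t=0.000: E=6 A=5 S=6 Y=2 C=2
Draw 1: a1=1.515, a2=0.366, a3=0.260, a4=4.560, a0=6.701; τ=−ln(0.0280)/6.701=0.534 → t=0.534; u2·a0=0.6098·6.701=4.086; a1+…+a3=2.141 < 4.086 ≤ a1+…+a4=6.701 → R4 fires; E=6 A=6 S=6 Y=2 C=2
Draw 2: a1=1.818, a2=0.366, a3=0.312, a4=5.472, a0=7.968; τ=−ln(0.6879)/7.968=0.047 → t=0.581; u2·a0=0.5591·7.968=4.455; a1+…+a3=2.496 < 4.455 ≤ a1+…+a4=7.968 → R4 fires; E=6 A=7 S=6 Y=2 C=2
Draw 3: a1=2.121, a2=0.366, a3=0.364, a4=6.384, a0=9.235; τ=−ln(0.9782)/9.235=0.002 → t=0.583; u2·a0=0.6065·9.235=5.601; a1+…+a3=2.851 < 5.601 ≤ a1+…+a4=9.235 → R4 fires; E=6 A=8 S=6 Y=2 C=2
Draw 4: a1=2.424, a2=0.366, a3=0.416, a4=7.296, a0=10.502; τ=−ln(0.9557)/10.502=0.004 → t=0.587; u2·a0=0.5216·10.502=5.478; a1+…+a3=3.206 < 5.478 ≤ a1+…+a4=10.502 → R4 fires; E=6 A=9 S=6 Y=2 C=2
Draw 5: a1=2.727, a2=0.366, a3=0.468, a4=8.208, a0=11.769; τ=−ln(0.6540)/11.769=0.036 → t=0.623; u2·a0=0.1030·11.769=1.212 ≤ a1=2.727 → R1 fires; E=6 A=8 S=7 Y=2 C=2
Draw 6: a1=2.424, a2=0.366, a3=0.416, a4=7.296, a0=10.502; τ=−ln(0.0884)/10.502=0.231 → t=0.854; u2·a0=0.3860·10.502=4.054; a1+…+a3=3.206 < 4.054 ≤ a1+…+a4=10.502 → R4 fires; E=6 A=9 S=7 Y=2 C=2
Draw 7: a1=2.727, a2=0.366, a3=0.468, a4=8.208, a0=11.769; τ=−ln(0.4140)/11.769=0.075 → t=0.929 > T=0.92: stop.
Read off S at T=0.92: 7

S at T = 7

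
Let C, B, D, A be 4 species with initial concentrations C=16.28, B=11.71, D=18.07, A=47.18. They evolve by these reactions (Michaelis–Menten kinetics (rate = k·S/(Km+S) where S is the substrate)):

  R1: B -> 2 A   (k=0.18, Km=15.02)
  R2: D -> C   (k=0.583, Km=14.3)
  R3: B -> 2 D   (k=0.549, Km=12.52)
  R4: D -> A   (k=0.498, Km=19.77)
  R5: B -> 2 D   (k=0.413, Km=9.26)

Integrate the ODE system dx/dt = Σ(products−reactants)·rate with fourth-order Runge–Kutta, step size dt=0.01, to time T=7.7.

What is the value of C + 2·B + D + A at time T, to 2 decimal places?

Value at T = 104.95

Check how each reaction changes W = C + 2·B + D + A (weight of products minus weight of reactants):
R1: B -> 2 A: (1·2) − (2·1) = 2 − 2 = 0
R2: D -> C: (1·1) − (1·1) = 1 − 1 = 0
R3: B -> 2 D: (1·2) − (2·1) = 2 − 2 = 0
R4: D -> A: (1·1) − (1·1) = 1 − 1 = 0
R5: B -> 2 D: (1·2) − (2·1) = 2 − 2 = 0
Every reaction leaves W unchanged, so W is conserved and no simulation is needed: W(T) = W(0) = 16.28 + 2·11.71 + 18.07 + 47.18 = 104.95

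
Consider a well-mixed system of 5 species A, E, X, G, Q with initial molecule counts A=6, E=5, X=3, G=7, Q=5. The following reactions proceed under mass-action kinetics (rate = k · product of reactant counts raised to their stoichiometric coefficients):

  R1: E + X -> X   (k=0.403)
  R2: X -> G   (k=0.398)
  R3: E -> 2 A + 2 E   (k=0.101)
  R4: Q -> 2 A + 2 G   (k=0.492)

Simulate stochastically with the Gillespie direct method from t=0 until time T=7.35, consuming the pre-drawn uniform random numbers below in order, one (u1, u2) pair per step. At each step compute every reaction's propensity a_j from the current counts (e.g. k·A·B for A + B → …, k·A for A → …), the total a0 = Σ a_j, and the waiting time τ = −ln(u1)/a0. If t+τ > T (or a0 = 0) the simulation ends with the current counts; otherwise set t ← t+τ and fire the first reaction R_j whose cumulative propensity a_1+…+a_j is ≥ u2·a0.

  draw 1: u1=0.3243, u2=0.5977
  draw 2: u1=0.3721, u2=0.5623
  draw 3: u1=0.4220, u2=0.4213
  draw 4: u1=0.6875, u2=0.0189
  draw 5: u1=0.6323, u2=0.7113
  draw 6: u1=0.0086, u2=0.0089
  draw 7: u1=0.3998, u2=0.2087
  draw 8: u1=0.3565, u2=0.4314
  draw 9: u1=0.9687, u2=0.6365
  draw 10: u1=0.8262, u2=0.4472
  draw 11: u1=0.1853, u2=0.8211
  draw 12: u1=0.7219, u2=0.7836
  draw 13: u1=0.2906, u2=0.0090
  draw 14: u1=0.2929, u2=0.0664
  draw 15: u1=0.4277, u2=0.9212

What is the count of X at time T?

t=0.000: A=6 E=5 X=3 G=7 Q=5
Draw 1: a1=6.045, a2=1.194, a3=0.505, a4=2.460, a0=10.204; τ=−ln(0.3243)/10.204=0.110 → t=0.110; u2·a0=0.5977·10.204=6.099; a1=6.045 < 6.099 ≤ a1+a2=7.239 → R2 fires; A=6 E=5 X=2 G=8 Q=5
Draw 2: a1=4.030, a2=0.796, a3=0.505, a4=2.460, a0=7.791; τ=−ln(0.3721)/7.791=0.127 → t=0.237; u2·a0=0.5623·7.791=4.381; a1=4.030 < 4.381 ≤ a1+a2=4.826 → R2 fires; A=6 E=5 X=1 G=9 Q=5
Draw 3: a1=2.015, a2=0.398, a3=0.505, a4=2.460, a0=5.378; τ=−ln(0.4220)/5.378=0.160 → t=0.398; u2·a0=0.4213·5.378=2.266; a1=2.015 < 2.266 ≤ a1+a2=2.413 → R2 fires; A=6 E=5 X=0 G=10 Q=5
Draw 4: a1=0.000, a2=0.000, a3=0.505, a4=2.460, a0=2.965; τ=−ln(0.6875)/2.965=0.126 → t=0.524; u2·a0=0.0189·2.965=0.056; a1+a2=0.000 < 0.056 ≤ a1+…+a3=0.505 → R3 fires; A=8 E=6 X=0 G=10 Q=5
Draw 5: a1=0.000, a2=0.000, a3=0.606, a4=2.460, a0=3.066; τ=−ln(0.6323)/3.066=0.150 → t=0.674; u2·a0=0.7113·3.066=2.181; a1+…+a3=0.606 < 2.181 ≤ a1+…+a4=3.066 → R4 fires; A=10 E=6 X=0 G=12 Q=4
Draw 6: a1=0.000, a2=0.000, a3=0.606, a4=1.968, a0=2.574; τ=−ln(0.0086)/2.574=1.848 → t=2.521; u2·a0=0.0089·2.574=0.023; a1+a2=0.000 < 0.023 ≤ a1+…+a3=0.606 → R3 fires; A=12 E=7 X=0 G=12 Q=4
Draw 7: a1=0.000, a2=0.000, a3=0.707, a4=1.968, a0=2.675; τ=−ln(0.3998)/2.675=0.343 → t=2.864; u2·a0=0.2087·2.675=0.558; a1+a2=0.000 < 0.558 ≤ a1+…+a3=0.707 → R3 fires; A=14 E=8 X=0 G=12 Q=4
Draw 8: a1=0.000, a2=0.000, a3=0.808, a4=1.968, a0=2.776; τ=−ln(0.3565)/2.776=0.372 → t=3.236; u2·a0=0.4314·2.776=1.198; a1+…+a3=0.808 < 1.198 ≤ a1+…+a4=2.776 → R4 fires; A=16 E=8 X=0 G=14 Q=3
Draw 9: a1=0.000, a2=0.000, a3=0.808, a4=1.476, a0=2.284; τ=−ln(0.9687)/2.284=0.014 → t=3.249; u2·a0=0.6365·2.284=1.454; a1+…+a3=0.808 < 1.454 ≤ a1+…+a4=2.284 → R4 fires; A=18 E=8 X=0 G=16 Q=2
Draw 10: a1=0.000, a2=0.000, a3=0.808, a4=0.984, a0=1.792; τ=−ln(0.8262)/1.792=0.107 → t=3.356; u2·a0=0.4472·1.792=0.801; a1+a2=0.000 < 0.801 ≤ a1+…+a3=0.808 → R3 fires; A=20 E=9 X=0 G=16 Q=2
Draw 11: a1=0.000, a2=0.000, a3=0.909, a4=0.984, a0=1.893; τ=−ln(0.1853)/1.893=0.891 → t=4.247; u2·a0=0.8211·1.893=1.554; a1+…+a3=0.909 < 1.554 ≤ a1+…+a4=1.893 → R4 fires; A=22 E=9 X=0 G=18 Q=1
Draw 12: a1=0.000, a2=0.000, a3=0.909, a4=0.492, a0=1.401; τ=−ln(0.7219)/1.401=0.233 → t=4.479; u2·a0=0.7836·1.401=1.098; a1+…+a3=0.909 < 1.098 ≤ a1+…+a4=1.401 → R4 fires; A=24 E=9 X=0 G=20 Q=0
Draw 13: a1=0.000, a2=0.000, a3=0.909, a4=0.000, a0=0.909; τ=−ln(0.2906)/0.909=1.360 → t=5.839; u2·a0=0.0090·0.909=0.008; a1+a2=0.000 < 0.008 ≤ a1+…+a3=0.909 → R3 fires; A=26 E=10 X=0 G=20 Q=0
Draw 14: a1=0.000, a2=0.000, a3=1.010, a4=0.000, a0=1.010; τ=−ln(0.2929)/1.010=1.216 → t=7.054; u2·a0=0.0664·1.010=0.067; a1+a2=0.000 < 0.067 ≤ a1+…+a3=1.010 → R3 fires; A=28 E=11 X=0 G=20 Q=0
Draw 15: a1=0.000, a2=0.000, a3=1.111, a4=0.000, a0=1.111; τ=−ln(0.4277)/1.111=0.764 → t=7.819 > T=7.35: stop.
Read off X at T=7.35: 0

X at T = 0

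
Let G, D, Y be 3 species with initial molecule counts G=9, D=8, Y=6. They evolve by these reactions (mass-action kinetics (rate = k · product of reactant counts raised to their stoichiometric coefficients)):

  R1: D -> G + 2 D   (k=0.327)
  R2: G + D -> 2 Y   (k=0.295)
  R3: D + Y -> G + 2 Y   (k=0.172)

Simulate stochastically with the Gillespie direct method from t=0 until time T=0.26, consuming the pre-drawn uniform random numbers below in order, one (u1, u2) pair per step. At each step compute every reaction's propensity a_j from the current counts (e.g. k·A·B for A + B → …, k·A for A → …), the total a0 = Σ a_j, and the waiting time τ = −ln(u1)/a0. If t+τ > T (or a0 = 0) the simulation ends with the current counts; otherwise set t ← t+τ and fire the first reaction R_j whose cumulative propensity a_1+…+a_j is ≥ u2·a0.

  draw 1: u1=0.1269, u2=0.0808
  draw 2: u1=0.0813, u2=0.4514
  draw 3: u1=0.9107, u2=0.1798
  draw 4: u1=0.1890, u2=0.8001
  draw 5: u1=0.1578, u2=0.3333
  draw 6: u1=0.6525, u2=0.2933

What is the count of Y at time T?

t=0.000: G=9 D=8 Y=6
Draw 1: a1=2.616, a2=21.240, a3=8.256, a0=32.112; τ=−ln(0.1269)/32.112=0.064 → t=0.064; u2·a0=0.0808·32.112=2.595 ≤ a1=2.616 → R1 fires; G=10 D=9 Y=6
Draw 2: a1=2.943, a2=26.550, a3=9.288, a0=38.781; τ=−ln(0.0813)/38.781=0.065 → t=0.129; u2·a0=0.4514·38.781=17.506; a1=2.943 < 17.506 ≤ a1+a2=29.493 → R2 fires; G=9 D=8 Y=8
Draw 3: a1=2.616, a2=21.240, a3=11.008, a0=34.864; τ=−ln(0.9107)/34.864=0.003 → t=0.132; u2·a0=0.1798·34.864=6.269; a1=2.616 < 6.269 ≤ a1+a2=23.856 → R2 fires; G=8 D=7 Y=10
Draw 4: a1=2.289, a2=16.520, a3=12.040, a0=30.849; τ=−ln(0.1890)/30.849=0.054 → t=0.186; u2·a0=0.8001·30.849=24.682; a1+a2=18.809 < 24.682 ≤ a1+…+a3=30.849 → R3 fires; G=9 D=6 Y=11
Draw 5: a1=1.962, a2=15.930, a3=11.352, a0=29.244; τ=−ln(0.1578)/29.244=0.063 → t=0.249; u2·a0=0.3333·29.244=9.747; a1=1.962 < 9.747 ≤ a1+a2=17.892 → R2 fires; G=8 D=5 Y=13
Draw 6: a1=1.635, a2=11.800, a3=11.180, a0=24.615; τ=−ln(0.6525)/24.615=0.017 → t=0.266 > T=0.26: stop.
Read off Y at T=0.26: 13

Y at T = 13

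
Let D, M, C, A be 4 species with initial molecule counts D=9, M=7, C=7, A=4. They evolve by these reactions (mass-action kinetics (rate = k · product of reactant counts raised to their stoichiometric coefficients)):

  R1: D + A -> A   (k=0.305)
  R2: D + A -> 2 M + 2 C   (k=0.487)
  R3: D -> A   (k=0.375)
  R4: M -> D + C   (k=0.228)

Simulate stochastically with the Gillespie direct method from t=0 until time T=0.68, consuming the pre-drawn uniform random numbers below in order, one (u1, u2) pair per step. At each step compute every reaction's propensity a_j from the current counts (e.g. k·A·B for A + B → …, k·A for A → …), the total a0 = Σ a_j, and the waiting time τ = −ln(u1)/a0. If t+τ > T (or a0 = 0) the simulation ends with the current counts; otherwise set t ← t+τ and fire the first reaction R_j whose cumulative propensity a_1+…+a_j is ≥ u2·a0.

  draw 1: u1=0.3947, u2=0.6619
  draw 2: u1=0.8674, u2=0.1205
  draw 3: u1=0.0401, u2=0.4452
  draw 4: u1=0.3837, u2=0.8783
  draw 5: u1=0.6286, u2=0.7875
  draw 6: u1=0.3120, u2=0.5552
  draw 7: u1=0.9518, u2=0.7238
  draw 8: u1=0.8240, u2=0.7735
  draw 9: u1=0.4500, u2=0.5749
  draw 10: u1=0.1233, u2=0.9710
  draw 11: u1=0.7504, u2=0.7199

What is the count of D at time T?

t=0.000: D=9 M=7 C=7 A=4
Draw 1: a1=10.980, a2=17.532, a3=3.375, a4=1.596, a0=33.483; τ=−ln(0.3947)/33.483=0.028 → t=0.028; u2·a0=0.6619·33.483=22.162; a1=10.980 < 22.162 ≤ a1+a2=28.512 → R2 fires; D=8 M=9 C=9 A=3
Draw 2: a1=7.320, a2=11.688, a3=3.000, a4=2.052, a0=24.060; τ=−ln(0.8674)/24.060=0.006 → t=0.034; u2·a0=0.1205·24.060=2.899 ≤ a1=7.320 → R1 fires; D=7 M=9 C=9 A=3
Draw 3: a1=6.405, a2=10.227, a3=2.625, a4=2.052, a0=21.309; τ=−ln(0.0401)/21.309=0.151 → t=0.185; u2·a0=0.4452·21.309=9.487; a1=6.405 < 9.487 ≤ a1+a2=16.632 → R2 fires; D=6 M=11 C=11 A=2
Draw 4: a1=3.660, a2=5.844, a3=2.250, a4=2.508, a0=14.262; τ=−ln(0.3837)/14.262=0.067 → t=0.252; u2·a0=0.8783·14.262=12.526; a1+…+a3=11.754 < 12.526 ≤ a1+…+a4=14.262 → R4 fires; D=7 M=10 C=12 A=2
Draw 5: a1=4.270, a2=6.818, a3=2.625, a4=2.280, a0=15.993; τ=−ln(0.6286)/15.993=0.029 → t=0.281; u2·a0=0.7875·15.993=12.594; a1+a2=11.088 < 12.594 ≤ a1+…+a3=13.713 → R3 fires; D=6 M=10 C=12 A=3
Draw 6: a1=5.490, a2=8.766, a3=2.250, a4=2.280, a0=18.786; τ=−ln(0.3120)/18.786=0.062 → t=0.343; u2·a0=0.5552·18.786=10.430; a1=5.490 < 10.430 ≤ a1+a2=14.256 → R2 fires; D=5 M=12 C=14 A=2
Draw 7: a1=3.050, a2=4.870, a3=1.875, a4=2.736, a0=12.531; τ=−ln(0.9518)/12.531=0.004 → t=0.347; u2·a0=0.7238·12.531=9.070; a1+a2=7.920 < 9.070 ≤ a1+…+a3=9.795 → R3 fires; D=4 M=12 C=14 A=3
Draw 8: a1=3.660, a2=5.844, a3=1.500, a4=2.736, a0=13.740; τ=−ln(0.8240)/13.740=0.014 → t=0.361; u2·a0=0.7735·13.740=10.628; a1+a2=9.504 < 10.628 ≤ a1+…+a3=11.004 → R3 fires; D=3 M=12 C=14 A=4
Draw 9: a1=3.660, a2=5.844, a3=1.125, a4=2.736, a0=13.365; τ=−ln(0.4500)/13.365=0.060 → t=0.421; u2·a0=0.5749·13.365=7.684; a1=3.660 < 7.684 ≤ a1+a2=9.504 → R2 fires; D=2 M=14 C=16 A=3
Draw 10: a1=1.830, a2=2.922, a3=0.750, a4=3.192, a0=8.694; τ=−ln(0.1233)/8.694=0.241 → t=0.661; u2·a0=0.9710·8.694=8.442; a1+…+a3=5.502 < 8.442 ≤ a1+…+a4=8.694 → R4 fires; D=3 M=13 C=17 A=3
Draw 11: a1=2.745, a2=4.383, a3=1.125, a4=2.964, a0=11.217; τ=−ln(0.7504)/11.217=0.026 → t=0.687 > T=0.68: stop.
Read off D at T=0.68: 3

D at T = 3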